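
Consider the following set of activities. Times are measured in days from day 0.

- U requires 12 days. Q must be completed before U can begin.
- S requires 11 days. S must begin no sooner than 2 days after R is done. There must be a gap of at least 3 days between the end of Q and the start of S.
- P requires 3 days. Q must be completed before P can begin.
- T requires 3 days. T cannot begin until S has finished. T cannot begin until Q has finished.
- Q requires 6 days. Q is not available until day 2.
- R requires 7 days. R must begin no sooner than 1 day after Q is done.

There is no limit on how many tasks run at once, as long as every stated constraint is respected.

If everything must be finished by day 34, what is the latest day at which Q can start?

4

To finish by day 34, P (duration 3) must start no later than day 31.
To finish by day 34, T (duration 3) must start no later than day 31.
S has to be done before T (must start by day 31). That means finishing by day 31, i.e. starting by 31 − 11 = day 20.
R has to be done before S (must start by day 20, minus 2-day gap → day 18). That means finishing by day 18, i.e. starting by 18 − 7 = day 11.
U must finish by day 34; it takes 12 days, so it must start by 34 − 12 = day 22.
For Q: P (must start by day 31); R (must start by day 11, minus 1-day gap → day 10); S (must start by day 20, minus 3-day gap → day 17); T (must start by day 31); U (must start by day 22). The most restrictive is day 10; with a 6-day duration, Q must start by day 4.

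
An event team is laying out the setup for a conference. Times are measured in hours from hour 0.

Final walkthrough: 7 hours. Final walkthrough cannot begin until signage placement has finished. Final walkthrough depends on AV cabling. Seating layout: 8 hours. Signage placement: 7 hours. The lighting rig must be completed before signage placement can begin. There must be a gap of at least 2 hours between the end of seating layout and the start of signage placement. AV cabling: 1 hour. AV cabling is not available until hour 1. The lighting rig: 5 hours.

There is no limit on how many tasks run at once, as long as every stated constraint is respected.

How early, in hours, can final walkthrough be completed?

Nothing blocks seating layout, so it runs from hour 0 to hour 8.
After its own release at hour 1, AV cabling can start at hour 1 and finishes at hour 2.
The lighting rig has no prerequisites, so it starts at hour 0 and finishes at hour 5.
Signage placement has to wait for the lighting rig (finishes hour 5); seating layout (finishes hour 8, plus 2-hour gap → hour 10). The latest of these is hour 10, so signage placement runs hour 10 to 10 + 7 = hour 17.
Final walkthrough cannot start until signage placement (finishes hour 17); AV cabling (finishes hour 2). The controlling bound is hour 17, so final walkthrough finishes at 17 + 7 = hour 24.

24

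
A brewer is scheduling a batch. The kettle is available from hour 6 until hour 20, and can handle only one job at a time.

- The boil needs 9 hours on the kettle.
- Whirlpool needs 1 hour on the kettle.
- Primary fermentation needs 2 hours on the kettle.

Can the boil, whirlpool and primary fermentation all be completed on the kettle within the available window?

Yes

The kettle window is 20 − 6 = 14 hours.
Running back to back, the jobs need 9 + 1 + 2 = 12 hours on the kettle.
Since 12 ≤ 14, they fit within the window.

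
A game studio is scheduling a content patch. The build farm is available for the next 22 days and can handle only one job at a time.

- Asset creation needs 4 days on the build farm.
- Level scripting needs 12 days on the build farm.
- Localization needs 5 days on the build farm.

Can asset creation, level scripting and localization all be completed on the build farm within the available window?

Yes

Running back to back, the jobs need 4 + 12 + 5 = 21 days on the build farm.
Since 21 ≤ 22, they fit within the window.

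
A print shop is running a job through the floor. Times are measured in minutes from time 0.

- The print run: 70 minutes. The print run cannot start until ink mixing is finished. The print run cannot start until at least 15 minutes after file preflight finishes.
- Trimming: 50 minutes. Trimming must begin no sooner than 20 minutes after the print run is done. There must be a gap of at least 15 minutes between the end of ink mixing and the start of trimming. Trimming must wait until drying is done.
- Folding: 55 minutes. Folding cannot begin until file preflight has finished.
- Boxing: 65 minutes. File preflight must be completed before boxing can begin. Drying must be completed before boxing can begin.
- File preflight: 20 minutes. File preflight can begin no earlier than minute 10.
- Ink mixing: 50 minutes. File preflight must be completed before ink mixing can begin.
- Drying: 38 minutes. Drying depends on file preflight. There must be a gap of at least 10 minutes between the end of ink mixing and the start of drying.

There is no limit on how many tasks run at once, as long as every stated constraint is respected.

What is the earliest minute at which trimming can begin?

File preflight cannot begin until its own release at minute 10. It runs from minute 10 to 10 + 20 = minute 30.
Ink mixing waits on file preflight (finishes minute 30), so it starts at minute 30 and finishes at 30 + 50 = minute 80.
Drying has to wait for file preflight (finishes minute 30); ink mixing (finishes minute 80, plus 10-minute gap → minute 90). The latest of these is minute 90, so drying runs minute 90 to 90 + 38 = minute 128.
For the print run: ink mixing (finishes minute 80); file preflight (finishes minute 30, plus 15-minute gap → minute 45). Taking the maximum gives a start of minute 80, and it finishes at 80 + 70 = minute 150.
Trimming waits on the print run (finishes minute 150, plus 20-minute gap → minute 170); ink mixing (finishes minute 80, plus 15-minute gap → minute 95); drying (finishes minute 128). The latest of these is minute 170, which is the earliest trimming can start.

170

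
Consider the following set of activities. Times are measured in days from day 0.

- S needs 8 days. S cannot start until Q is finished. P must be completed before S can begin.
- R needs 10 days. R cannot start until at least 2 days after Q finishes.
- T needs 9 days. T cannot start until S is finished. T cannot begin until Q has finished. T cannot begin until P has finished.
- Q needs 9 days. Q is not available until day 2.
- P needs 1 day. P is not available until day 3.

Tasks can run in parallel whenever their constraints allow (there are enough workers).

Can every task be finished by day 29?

After its own release at day 2, Q can start at day 2 and finishes at day 11.
R cannot begin until Q (finishes day 11, plus 2-day gap → day 13). It runs from day 13 to 13 + 10 = day 23.
After its own release at day 3, P can start at day 3 and finishes at day 4.
S has to wait for Q (finishes day 11); P (finishes day 4). The latest of these is day 11, so S runs day 11 to 11 + 8 = day 19.
For T: S (finishes day 19); Q (finishes day 11); P (finishes day 4). Taking the maximum gives a start of day 19, and it finishes at 19 + 9 = day 28.
Every task is finished by day 28, which is no later than the deadline of 29, so the schedule is feasible.

Yes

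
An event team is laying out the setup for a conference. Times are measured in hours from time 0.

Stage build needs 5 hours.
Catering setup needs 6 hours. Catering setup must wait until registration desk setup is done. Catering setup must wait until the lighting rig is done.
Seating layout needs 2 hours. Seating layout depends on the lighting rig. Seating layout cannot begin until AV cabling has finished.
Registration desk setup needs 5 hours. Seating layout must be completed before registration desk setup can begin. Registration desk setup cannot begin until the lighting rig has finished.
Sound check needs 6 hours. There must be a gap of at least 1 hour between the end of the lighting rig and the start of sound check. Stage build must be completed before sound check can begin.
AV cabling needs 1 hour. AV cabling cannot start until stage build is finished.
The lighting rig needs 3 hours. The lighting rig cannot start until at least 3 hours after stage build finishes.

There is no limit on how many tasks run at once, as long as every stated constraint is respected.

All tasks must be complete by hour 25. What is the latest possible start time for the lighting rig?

9

Catering setup must finish by hour 25; it takes 6 hours, so it must start by 25 − 6 = hour 19.
Registration desk setup feeds into catering setup (must start by hour 19); so registration desk setup must finish by hour 19 and therefore start by hour 14.
Seating layout feeds into registration desk setup (must start by hour 14); so seating layout must finish by hour 14 and therefore start by hour 12.
Sound check has no dependents, so it just needs to finish by hour 25. Starting by 25 − 6 = hour 19 achieves that.
The lighting rig must finish in time for seating layout (must start by hour 12); registration desk setup (must start by hour 14); catering setup (must start by hour 19); sound check (must start by hour 19, minus 1-hour gap → hour 18). The tightest is hour 12, so the lighting rig must start by 12 − 3 = hour 9.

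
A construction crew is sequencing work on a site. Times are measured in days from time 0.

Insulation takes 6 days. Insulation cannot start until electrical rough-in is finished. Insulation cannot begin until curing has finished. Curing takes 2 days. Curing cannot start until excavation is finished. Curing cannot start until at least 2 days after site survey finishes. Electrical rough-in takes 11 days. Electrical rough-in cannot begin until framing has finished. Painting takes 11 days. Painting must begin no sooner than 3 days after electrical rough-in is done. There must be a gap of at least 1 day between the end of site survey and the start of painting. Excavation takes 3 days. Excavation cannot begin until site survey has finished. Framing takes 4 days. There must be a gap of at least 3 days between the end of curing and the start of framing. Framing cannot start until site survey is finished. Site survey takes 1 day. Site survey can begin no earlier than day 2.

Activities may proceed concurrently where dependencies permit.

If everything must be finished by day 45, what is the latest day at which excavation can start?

Insulation must finish by day 45; it takes 6 days, so it must start by 45 − 6 = day 39.
Painting has no dependents, so it just needs to finish by day 45. Starting by 45 − 11 = day 34 achieves that.
For electrical rough-in: insulation (must start by day 39); painting (must start by day 34, minus 3-day gap → day 31). The most restrictive is day 31; with an 11-day duration, electrical rough-in must start by day 20.
Since electrical rough-in (must start by day 20) depends on it, framing must finish by day 20. Backing off its 4-day duration gives a latest start of day 16.
Curing has several dependents: framing (must start by day 16, minus 3-day gap → day 13); insulation (must start by day 39). The earliest of those limits is day 13, so curing must start by 13 − 2 = day 11.
Excavation has to be done before curing (must start by day 11). That means finishing by day 11, i.e. starting by 11 − 3 = day 8.

8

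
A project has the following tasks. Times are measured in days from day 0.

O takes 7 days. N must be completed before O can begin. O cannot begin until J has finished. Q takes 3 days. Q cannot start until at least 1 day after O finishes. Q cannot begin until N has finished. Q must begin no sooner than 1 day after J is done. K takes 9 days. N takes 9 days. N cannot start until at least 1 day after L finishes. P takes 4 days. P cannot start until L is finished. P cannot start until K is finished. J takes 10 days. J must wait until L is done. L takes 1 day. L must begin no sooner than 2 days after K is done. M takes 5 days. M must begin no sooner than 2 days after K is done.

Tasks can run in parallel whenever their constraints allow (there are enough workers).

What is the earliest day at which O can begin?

Nothing blocks K, so it runs from day 0 to day 9.
L cannot begin until K (finishes day 9, plus 2-day gap → day 11). It runs from day 11 to 11 + 1 = day 12.
After L (finishes day 12, plus 1-day gap → day 13), N can start at day 13 and finishes at day 22.
After L (finishes day 12), J can start at day 12 and finishes at day 22.
O waits on N (finishes day 22); J (finishes day 22). The latest of these is day 22, which is the earliest O can start.

22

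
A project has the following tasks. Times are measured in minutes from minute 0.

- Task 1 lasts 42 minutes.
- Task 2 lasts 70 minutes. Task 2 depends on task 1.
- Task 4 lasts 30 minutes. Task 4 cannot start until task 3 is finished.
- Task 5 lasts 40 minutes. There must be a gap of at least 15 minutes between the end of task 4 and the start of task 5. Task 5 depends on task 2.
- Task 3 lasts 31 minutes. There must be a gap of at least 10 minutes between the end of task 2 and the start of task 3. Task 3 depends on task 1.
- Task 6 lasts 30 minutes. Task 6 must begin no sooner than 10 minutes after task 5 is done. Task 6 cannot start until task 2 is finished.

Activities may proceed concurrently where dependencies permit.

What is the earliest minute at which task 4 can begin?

153

Nothing blocks task 1, so it runs from minute 0 to minute 42.
Task 2 waits on task 1 (finishes minute 42), so it starts at minute 42 and finishes at 42 + 70 = minute 112.
For task 3: task 2 (finishes minute 112, plus 10-minute gap → minute 122); task 1 (finishes minute 42). Taking the maximum gives a start of minute 122, and it finishes at 122 + 31 = minute 153.
Task 4 waits on task 3 (finishes minute 153), so the earliest it can start is minute 153.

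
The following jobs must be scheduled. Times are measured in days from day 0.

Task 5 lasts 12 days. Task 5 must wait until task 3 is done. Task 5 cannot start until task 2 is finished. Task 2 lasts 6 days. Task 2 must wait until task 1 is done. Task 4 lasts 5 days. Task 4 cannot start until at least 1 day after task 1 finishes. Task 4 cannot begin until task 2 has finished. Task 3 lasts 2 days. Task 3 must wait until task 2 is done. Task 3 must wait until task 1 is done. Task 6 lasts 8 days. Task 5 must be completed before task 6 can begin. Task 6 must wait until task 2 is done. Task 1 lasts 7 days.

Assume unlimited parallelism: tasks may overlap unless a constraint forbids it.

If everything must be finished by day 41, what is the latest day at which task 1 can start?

6

Nothing follows task 6; the deadline of day 41 is its only limit. It must start by 41 − 8 = day 33.
Task 5 feeds into task 6 (must start by day 33); so task 5 must finish by day 33 and therefore start by day 21.
Task 3 feeds into task 5 (must start by day 21); so task 3 must finish by day 21 and therefore start by day 19.
Task 4 must finish by day 41; it takes 5 days, so it must start by 41 − 5 = day 36.
Task 2 has several dependents: task 3 (must start by day 19); task 4 (must start by day 36); task 5 (must start by day 21); task 6 (must start by day 33). The earliest of those limits is day 19, so task 2 must start by 19 − 6 = day 13.
Task 1 must finish in time for task 2 (must start by day 13); task 3 (must start by day 19); task 4 (must start by day 36, minus 1-day gap → day 35). The tightest is day 13, so task 1 must start by 13 − 7 = day 6.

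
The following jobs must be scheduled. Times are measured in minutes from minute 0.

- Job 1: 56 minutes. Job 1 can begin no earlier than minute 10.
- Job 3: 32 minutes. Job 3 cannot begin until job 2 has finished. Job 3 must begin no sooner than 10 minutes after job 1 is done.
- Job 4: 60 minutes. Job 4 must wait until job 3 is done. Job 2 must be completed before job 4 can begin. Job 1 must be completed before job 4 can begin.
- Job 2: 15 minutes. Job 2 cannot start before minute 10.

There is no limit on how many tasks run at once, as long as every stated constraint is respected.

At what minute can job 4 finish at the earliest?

Job 2 waits on its own release at minute 10, so it starts at minute 10 and finishes at 10 + 15 = minute 25.
After its own release at minute 10, job 1 can start at minute 10 and finishes at minute 66.
Job 3 needs all of job 2 (finishes minute 25); job 1 (finishes minute 66, plus 10-minute gap → minute 76). That puts its earliest start at minute 76; it finishes at 76 + 32 = minute 108.
Job 4 has to wait for job 3 (finishes minute 108); job 2 (finishes minute 25); job 1 (finishes minute 66). The latest of these is minute 108, so job 4 runs minute 108 to 108 + 60 = minute 168.

168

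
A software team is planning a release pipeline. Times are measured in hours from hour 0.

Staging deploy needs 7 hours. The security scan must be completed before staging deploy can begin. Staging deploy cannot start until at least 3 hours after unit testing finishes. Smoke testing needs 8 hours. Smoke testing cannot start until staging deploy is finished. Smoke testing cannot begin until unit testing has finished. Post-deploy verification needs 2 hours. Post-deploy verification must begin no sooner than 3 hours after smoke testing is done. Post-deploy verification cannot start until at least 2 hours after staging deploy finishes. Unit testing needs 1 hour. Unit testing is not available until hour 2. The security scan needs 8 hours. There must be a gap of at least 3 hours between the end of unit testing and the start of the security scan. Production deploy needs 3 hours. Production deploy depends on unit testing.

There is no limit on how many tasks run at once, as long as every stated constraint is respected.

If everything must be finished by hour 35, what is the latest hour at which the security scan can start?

To finish by hour 35, post-deploy verification (duration 2) must start no later than hour 33.
Since post-deploy verification (must start by hour 33, minus 3-hour gap → hour 30) depends on it, smoke testing must finish by hour 30. Backing off its 8-hour duration gives a latest start of hour 22.
Staging deploy must finish in time for smoke testing (must start by hour 22); post-deploy verification (must start by hour 33, minus 2-hour gap → hour 31). The tightest is hour 22, so staging deploy must start by 22 − 7 = hour 15.
Since staging deploy (must start by hour 15) depends on it, the security scan must finish by hour 15. Backing off its 8-hour duration gives a latest start of hour 7.

7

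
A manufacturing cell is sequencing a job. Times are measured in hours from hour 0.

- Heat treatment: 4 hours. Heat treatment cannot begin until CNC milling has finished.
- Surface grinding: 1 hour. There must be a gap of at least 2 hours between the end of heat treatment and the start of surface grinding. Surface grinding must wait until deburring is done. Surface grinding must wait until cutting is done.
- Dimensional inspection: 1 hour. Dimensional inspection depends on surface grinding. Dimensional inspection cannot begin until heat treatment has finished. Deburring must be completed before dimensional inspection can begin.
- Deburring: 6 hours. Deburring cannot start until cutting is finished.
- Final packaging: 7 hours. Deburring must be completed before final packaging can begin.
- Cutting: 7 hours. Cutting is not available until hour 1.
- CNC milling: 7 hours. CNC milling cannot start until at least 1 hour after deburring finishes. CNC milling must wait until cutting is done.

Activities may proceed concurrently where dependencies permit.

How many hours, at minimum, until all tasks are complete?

30

Cutting waits on its own release at hour 1, so it starts at hour 1 and finishes at 1 + 7 = hour 8.
Deburring cannot begin until cutting (finishes hour 8). It runs from hour 8 to 8 + 6 = hour 14.
After deburring (finishes hour 14), final packaging can start at hour 14 and finishes at hour 21.
CNC milling has to wait for deburring (finishes hour 14, plus 1-hour gap → hour 15); cutting (finishes hour 8). The latest of these is hour 15, so CNC milling runs hour 15 to 15 + 7 = hour 22.
Heat treatment cannot begin until CNC milling (finishes hour 22). It runs from hour 22 to 22 + 4 = hour 26.
For surface grinding: heat treatment (finishes hour 26, plus 2-hour gap → hour 28); deburring (finishes hour 14); cutting (finishes hour 8). Taking the maximum gives a start of hour 28, and it finishes at 28 + 1 = hour 29.
For dimensional inspection: surface grinding (finishes hour 29); heat treatment (finishes hour 26); deburring (finishes hour 14). Taking the maximum gives a start of hour 29, and it finishes at 29 + 1 = hour 30.
All tasks are finished once the last one completes. Finish times: Cutting at 8, Deburring at 14, CNC milling at 22, Heat treatment at 26, Surface grinding at 29, Dimensional inspection at 30, Final packaging at 21. The latest is hour 30.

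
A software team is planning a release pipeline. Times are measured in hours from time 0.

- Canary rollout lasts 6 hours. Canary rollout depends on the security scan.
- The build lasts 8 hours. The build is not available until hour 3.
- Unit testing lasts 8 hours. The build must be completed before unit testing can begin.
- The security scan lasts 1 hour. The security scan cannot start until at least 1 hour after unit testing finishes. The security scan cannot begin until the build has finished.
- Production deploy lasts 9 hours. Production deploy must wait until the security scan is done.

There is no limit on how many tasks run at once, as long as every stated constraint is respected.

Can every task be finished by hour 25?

The build waits on its own release at hour 3, so it starts at hour 3 and finishes at 3 + 8 = hour 11.
Unit testing cannot begin until the build (finishes hour 11). It runs from hour 11 to 11 + 8 = hour 19.
The security scan needs all of unit testing (finishes hour 19, plus 1-hour gap → hour 20); the build (finishes hour 11). That puts its earliest start at hour 20; it finishes at 20 + 1 = hour 21.
Production deploy cannot begin until the security scan (finishes hour 21). It runs from hour 21 to 21 + 9 = hour 30.
Canary rollout cannot begin until the security scan (finishes hour 21). It runs from hour 21 to 21 + 6 = hour 27.
The earliest everything can be done is hour 30, which is after the deadline of 25, so it is not possible.

No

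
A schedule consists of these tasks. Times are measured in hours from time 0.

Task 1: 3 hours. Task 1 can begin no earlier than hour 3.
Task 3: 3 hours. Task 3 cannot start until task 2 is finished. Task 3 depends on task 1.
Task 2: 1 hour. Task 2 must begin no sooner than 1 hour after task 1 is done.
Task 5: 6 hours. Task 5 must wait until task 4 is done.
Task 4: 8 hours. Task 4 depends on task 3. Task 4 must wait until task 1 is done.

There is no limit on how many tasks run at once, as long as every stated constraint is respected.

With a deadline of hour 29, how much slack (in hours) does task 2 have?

Task 1 waits on its own release at hour 3, so it starts at hour 3 and finishes at 3 + 3 = hour 6.
After task 1 (finishes hour 6, plus 1-hour gap → hour 7), task 2 can start at hour 7 and finishes at hour 8.

Working backward from the deadline:
Nothing follows task 5; the deadline of hour 29 is its only limit. It must start by 29 − 6 = hour 23.
Task 4 feeds into task 5 (must start by hour 23); so task 4 must finish by hour 23 and therefore start by hour 15.
Since task 4 (must start by hour 15) depends on it, task 3 must finish by hour 15. Backing off its 3-hour duration gives a latest start of hour 12.
Task 2 feeds into task 3 (must start by hour 12); so task 2 must finish by hour 12 and therefore start by hour 11.
So task 2 can start as early as hour 7 and as late as hour 11, giving 11 − 7 = 4 hours of slack.

4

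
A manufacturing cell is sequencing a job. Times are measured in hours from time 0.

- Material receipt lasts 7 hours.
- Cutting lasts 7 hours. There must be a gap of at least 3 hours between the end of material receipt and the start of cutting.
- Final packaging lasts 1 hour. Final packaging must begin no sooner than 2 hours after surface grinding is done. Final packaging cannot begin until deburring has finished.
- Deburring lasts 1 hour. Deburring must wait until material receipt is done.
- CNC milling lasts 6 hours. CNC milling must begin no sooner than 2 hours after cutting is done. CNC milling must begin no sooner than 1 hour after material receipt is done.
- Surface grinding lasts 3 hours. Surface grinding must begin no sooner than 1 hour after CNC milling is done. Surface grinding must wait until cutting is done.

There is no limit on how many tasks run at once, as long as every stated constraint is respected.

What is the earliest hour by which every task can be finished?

Material receipt can start immediately at hour 0; it finishes at hour 7.
Deburring waits on material receipt (finishes hour 7), so it starts at hour 7 and finishes at 7 + 1 = hour 8.
After material receipt (finishes hour 7, plus 3-hour gap → hour 10), cutting can start at hour 10 and finishes at hour 17.
For CNC milling: cutting (finishes hour 17, plus 2-hour gap → hour 19); material receipt (finishes hour 7, plus 1-hour gap → hour 8). Taking the maximum gives a start of hour 19, and it finishes at 19 + 6 = hour 25.
Surface grinding has to wait for CNC milling (finishes hour 25, plus 1-hour gap → hour 26); cutting (finishes hour 17). The latest of these is hour 26, so surface grinding runs hour 26 to 26 + 3 = hour 29.
Final packaging has to wait for surface grinding (finishes hour 29, plus 2-hour gap → hour 31); deburring (finishes hour 8). The latest of these is hour 31, so final packaging runs hour 31 to 31 + 1 = hour 32.
All tasks are finished once the last one completes. Finish times: Material receipt at 7, Cutting at 17, Deburring at 8, CNC milling at 25, Surface grinding at 29, Final packaging at 32. The latest is hour 32.

32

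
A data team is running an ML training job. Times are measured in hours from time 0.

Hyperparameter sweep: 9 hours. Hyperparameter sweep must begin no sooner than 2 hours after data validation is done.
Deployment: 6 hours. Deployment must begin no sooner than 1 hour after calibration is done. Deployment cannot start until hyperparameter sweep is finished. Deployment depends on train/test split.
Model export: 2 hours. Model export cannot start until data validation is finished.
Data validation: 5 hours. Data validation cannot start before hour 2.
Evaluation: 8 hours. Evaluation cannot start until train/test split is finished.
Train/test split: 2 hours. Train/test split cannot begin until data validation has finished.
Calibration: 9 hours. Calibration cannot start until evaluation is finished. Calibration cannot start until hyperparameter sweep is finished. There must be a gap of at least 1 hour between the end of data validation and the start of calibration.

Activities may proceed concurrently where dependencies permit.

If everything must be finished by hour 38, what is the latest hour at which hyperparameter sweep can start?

13

Deployment must finish by hour 38; it takes 6 hours, so it must start by 38 − 6 = hour 32.
Calibration has to be done before deployment (must start by hour 32, minus 1-hour gap → hour 31). That means finishing by hour 31, i.e. starting by 31 − 9 = hour 22.
For hyperparameter sweep: calibration (must start by hour 22); deployment (must start by hour 32). The most restrictive is hour 22; with a 9-hour duration, hyperparameter sweep must start by hour 13.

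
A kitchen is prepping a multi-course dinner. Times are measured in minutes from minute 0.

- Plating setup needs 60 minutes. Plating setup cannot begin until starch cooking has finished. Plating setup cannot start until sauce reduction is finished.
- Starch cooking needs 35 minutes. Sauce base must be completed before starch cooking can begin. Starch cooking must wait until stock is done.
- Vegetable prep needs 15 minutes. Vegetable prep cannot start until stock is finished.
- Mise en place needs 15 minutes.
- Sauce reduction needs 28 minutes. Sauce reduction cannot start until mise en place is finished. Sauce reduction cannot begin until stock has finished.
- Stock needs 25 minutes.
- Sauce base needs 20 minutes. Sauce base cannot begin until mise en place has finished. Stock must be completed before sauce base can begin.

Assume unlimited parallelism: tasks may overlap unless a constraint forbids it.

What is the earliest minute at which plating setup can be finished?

140

Nothing blocks stock, so it runs from minute 0 to minute 25.
Nothing blocks mise en place, so it runs from minute 0 to minute 15.
Sauce reduction cannot start until mise en place (finishes minute 15); stock (finishes minute 25). The controlling bound is minute 25, so sauce reduction finishes at 25 + 28 = minute 53.
Sauce base needs all of mise en place (finishes minute 15); stock (finishes minute 25). That puts its earliest start at minute 25; it finishes at 25 + 20 = minute 45.
Starch cooking has to wait for sauce base (finishes minute 45); stock (finishes minute 25). The latest of these is minute 45, so starch cooking runs minute 45 to 45 + 35 = minute 80.
Plating setup cannot start until starch cooking (finishes minute 80); sauce reduction (finishes minute 53). The controlling bound is minute 80, so plating setup finishes at 80 + 60 = minute 140.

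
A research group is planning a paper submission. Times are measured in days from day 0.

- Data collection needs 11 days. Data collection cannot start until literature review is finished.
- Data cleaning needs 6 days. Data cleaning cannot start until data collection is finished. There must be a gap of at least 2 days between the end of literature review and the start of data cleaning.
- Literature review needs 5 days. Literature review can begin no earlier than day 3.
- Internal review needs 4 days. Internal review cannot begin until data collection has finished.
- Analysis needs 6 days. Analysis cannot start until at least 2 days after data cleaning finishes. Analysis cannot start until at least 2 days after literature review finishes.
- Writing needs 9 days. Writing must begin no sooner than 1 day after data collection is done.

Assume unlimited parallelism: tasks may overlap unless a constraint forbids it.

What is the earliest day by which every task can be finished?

After its own release at day 3, literature review can start at day 3 and finishes at day 8.
Data collection cannot begin until literature review (finishes day 8). It runs from day 8 to 8 + 11 = day 19.
Internal review waits on data collection (finishes day 19), so it starts at day 19 and finishes at 19 + 4 = day 23.
Writing cannot begin until data collection (finishes day 19, plus 1-day gap → day 20). It runs from day 20 to 20 + 9 = day 29.
Data cleaning has to wait for data collection (finishes day 19); literature review (finishes day 8, plus 2-day gap → day 10). The latest of these is day 19, so data cleaning runs day 19 to 19 + 6 = day 25.
Analysis cannot start until data cleaning (finishes day 25, plus 2-day gap → day 27); literature review (finishes day 8, plus 2-day gap → day 10). The controlling bound is day 27, so analysis finishes at 27 + 6 = day 33.
All tasks are finished once the last one completes. Finish times: Literature review at 8, Data collection at 19, Data cleaning at 25, Analysis at 33, Writing at 29, Internal review at 23. The latest is day 33.

33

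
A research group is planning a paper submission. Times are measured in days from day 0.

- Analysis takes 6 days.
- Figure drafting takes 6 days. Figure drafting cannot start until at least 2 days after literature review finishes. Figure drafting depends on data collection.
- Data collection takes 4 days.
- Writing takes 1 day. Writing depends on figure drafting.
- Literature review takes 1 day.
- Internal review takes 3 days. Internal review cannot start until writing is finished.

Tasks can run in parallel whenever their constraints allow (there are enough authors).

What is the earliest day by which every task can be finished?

Analysis has no prerequisites, so it starts at day 0 and finishes at day 6.
Nothing blocks data collection, so it runs from day 0 to day 4.
Nothing blocks literature review, so it runs from day 0 to day 1.
For figure drafting: literature review (finishes day 1, plus 2-day gap → day 3); data collection (finishes day 4). Taking the maximum gives a start of day 4, and it finishes at 4 + 6 = day 10.
After figure drafting (finishes day 10), writing can start at day 10 and finishes at day 11.
Internal review cannot begin until writing (finishes day 11). It runs from day 11 to 11 + 3 = day 14.
All tasks are finished once the last one completes. Finish times: Literature review at 1, Data collection at 4, Analysis at 6, Figure drafting at 10, Writing at 11, Internal review at 14. The latest is day 14.

14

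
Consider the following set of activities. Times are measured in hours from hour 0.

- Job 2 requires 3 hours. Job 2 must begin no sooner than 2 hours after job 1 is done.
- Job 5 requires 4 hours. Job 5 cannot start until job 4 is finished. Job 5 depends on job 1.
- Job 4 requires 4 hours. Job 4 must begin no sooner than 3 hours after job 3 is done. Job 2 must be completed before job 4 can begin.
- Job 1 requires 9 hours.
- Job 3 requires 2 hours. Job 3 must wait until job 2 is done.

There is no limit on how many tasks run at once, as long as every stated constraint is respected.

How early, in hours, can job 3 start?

14

Job 1 can start immediately at hour 0; it finishes at hour 9.
Job 2 cannot begin until job 1 (finishes hour 9, plus 2-hour gap → hour 11). It runs from hour 11 to 11 + 3 = hour 14.
Job 3 waits on job 2 (finishes hour 14), so the earliest it can start is hour 14.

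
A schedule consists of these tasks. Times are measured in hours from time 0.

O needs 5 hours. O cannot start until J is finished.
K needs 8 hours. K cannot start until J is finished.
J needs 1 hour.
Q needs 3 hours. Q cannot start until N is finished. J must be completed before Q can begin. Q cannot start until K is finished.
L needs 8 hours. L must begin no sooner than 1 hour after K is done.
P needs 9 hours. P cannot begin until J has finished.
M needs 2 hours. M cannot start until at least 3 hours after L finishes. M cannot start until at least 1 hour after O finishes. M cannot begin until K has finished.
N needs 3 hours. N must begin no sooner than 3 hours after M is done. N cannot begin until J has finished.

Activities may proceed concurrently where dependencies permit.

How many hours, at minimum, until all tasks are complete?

32

J has no prerequisites, so it starts at hour 0 and finishes at hour 1.
P cannot begin until J (finishes hour 1). It runs from hour 1 to 1 + 9 = hour 10.
O waits on J (finishes hour 1), so it starts at hour 1 and finishes at 1 + 5 = hour 6.
K waits on J (finishes hour 1), so it starts at hour 1 and finishes at 1 + 8 = hour 9.
After K (finishes hour 9, plus 1-hour gap → hour 10), L can start at hour 10 and finishes at hour 18.
M cannot start until L (finishes hour 18, plus 3-hour gap → hour 21); O (finishes hour 6, plus 1-hour gap → hour 7); K (finishes hour 9). The controlling bound is hour 21, so M finishes at 21 + 2 = hour 23.
N has to wait for M (finishes hour 23, plus 3-hour gap → hour 26); J (finishes hour 1). The latest of these is hour 26, so N runs hour 26 to 26 + 3 = hour 29.
Q has to wait for N (finishes hour 29); J (finishes hour 1); K (finishes hour 9). The latest of these is hour 29, so Q runs hour 29 to 29 + 3 = hour 32.
All tasks are finished once the last one completes. Finish times: J at 1, K at 9, L at 18, M at 23, N at 29, O at 6, P at 10, Q at 32. The latest is hour 32.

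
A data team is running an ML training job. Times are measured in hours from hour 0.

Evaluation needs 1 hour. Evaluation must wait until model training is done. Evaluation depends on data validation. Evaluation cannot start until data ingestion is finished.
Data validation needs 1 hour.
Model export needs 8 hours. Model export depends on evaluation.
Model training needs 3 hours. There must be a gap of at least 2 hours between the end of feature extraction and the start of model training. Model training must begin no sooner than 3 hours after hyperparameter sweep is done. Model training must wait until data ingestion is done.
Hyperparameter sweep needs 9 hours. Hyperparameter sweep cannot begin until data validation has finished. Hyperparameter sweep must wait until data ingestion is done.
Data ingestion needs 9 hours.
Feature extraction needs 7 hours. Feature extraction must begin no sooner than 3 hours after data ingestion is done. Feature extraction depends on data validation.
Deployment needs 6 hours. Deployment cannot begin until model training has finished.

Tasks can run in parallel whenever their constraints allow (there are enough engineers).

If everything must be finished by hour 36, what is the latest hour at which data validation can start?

11

Model export has no dependents, so it just needs to finish by hour 36. Starting by 36 − 8 = hour 28 achieves that.
Evaluation feeds into model export (must start by hour 28); so evaluation must finish by hour 28 and therefore start by hour 27.
Nothing follows deployment; the deadline of hour 36 is its only limit. It must start by 36 − 6 = hour 30.
For model training: evaluation (must start by hour 27); deployment (must start by hour 30). The most restrictive is hour 27; with a 3-hour duration, model training must start by hour 24.
Feature extraction has to be done before model training (must start by hour 24, minus 2-hour gap → hour 22). That means finishing by hour 22, i.e. starting by 22 − 7 = hour 15.
Hyperparameter sweep feeds into model training (must start by hour 24, minus 3-hour gap → hour 21); so hyperparameter sweep must finish by hour 21 and therefore start by hour 12.
For data validation: feature extraction (must start by hour 15); hyperparameter sweep (must start by hour 12); evaluation (must start by hour 27). The most restrictive is hour 12; with a 1-hour duration, data validation must start by hour 11.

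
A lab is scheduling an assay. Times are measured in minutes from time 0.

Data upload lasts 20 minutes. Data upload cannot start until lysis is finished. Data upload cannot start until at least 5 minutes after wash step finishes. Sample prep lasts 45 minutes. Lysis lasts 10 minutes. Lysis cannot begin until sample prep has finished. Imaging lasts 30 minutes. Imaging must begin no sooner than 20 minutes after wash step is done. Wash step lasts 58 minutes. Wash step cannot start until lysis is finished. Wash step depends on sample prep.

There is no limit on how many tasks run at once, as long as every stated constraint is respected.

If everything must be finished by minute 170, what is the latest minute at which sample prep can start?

Imaging must finish by minute 170; it takes 30 minutes, so it must start by 170 − 30 = minute 140.
Data upload has no dependents, so it just needs to finish by minute 170. Starting by 170 − 20 = minute 150 achieves that.
Wash step must finish in time for imaging (must start by minute 140, minus 20-minute gap → minute 120); data upload (must start by minute 150, minus 5-minute gap → minute 145). The tightest is minute 120, so wash step must start by 120 − 58 = minute 62.
Lysis has several dependents: wash step (must start by minute 62); data upload (must start by minute 150). The earliest of those limits is minute 62, so lysis must start by 62 − 10 = minute 52.
Sample prep must finish in time for lysis (must start by minute 52); wash step (must start by minute 62). The tightest is minute 52, so sample prep must start by 52 − 45 = minute 7.

7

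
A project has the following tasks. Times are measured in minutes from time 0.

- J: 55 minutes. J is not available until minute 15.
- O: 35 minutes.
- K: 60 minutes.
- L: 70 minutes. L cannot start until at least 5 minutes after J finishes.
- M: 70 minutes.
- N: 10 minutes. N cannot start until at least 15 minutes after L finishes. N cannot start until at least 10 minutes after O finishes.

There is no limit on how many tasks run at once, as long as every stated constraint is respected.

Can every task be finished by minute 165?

No

Nothing blocks O, so it runs from minute 0 to minute 35.
M has no prerequisites, so it starts at minute 0 and finishes at minute 70.
K has no prerequisites, so it starts at minute 0 and finishes at minute 60.
J waits on its own release at minute 15, so it starts at minute 15 and finishes at 15 + 55 = minute 70.
L cannot begin until J (finishes minute 70, plus 5-minute gap → minute 75). It runs from minute 75 to 75 + 70 = minute 145.
N cannot start until L (finishes minute 145, plus 15-minute gap → minute 160); O (finishes minute 35, plus 10-minute gap → minute 45). The controlling bound is minute 160, so N finishes at 160 + 10 = minute 170.
The earliest everything can be done is minute 170, which is after the deadline of 165, so it is not possible.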